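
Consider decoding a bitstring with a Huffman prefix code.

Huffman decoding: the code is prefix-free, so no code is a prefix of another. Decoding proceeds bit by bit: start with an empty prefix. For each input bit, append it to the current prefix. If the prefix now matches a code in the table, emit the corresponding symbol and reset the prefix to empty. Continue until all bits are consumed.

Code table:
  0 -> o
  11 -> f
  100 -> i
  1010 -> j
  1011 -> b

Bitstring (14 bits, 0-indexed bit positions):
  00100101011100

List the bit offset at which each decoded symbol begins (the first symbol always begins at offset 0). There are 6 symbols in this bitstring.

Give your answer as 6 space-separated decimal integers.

Bit 0: prefix='0' -> emit 'o', reset
Bit 1: prefix='0' -> emit 'o', reset
Bit 2: prefix='1' (no match yet)
Bit 3: prefix='10' (no match yet)
Bit 4: prefix='100' -> emit 'i', reset
Bit 5: prefix='1' (no match yet)
Bit 6: prefix='10' (no match yet)
Bit 7: prefix='101' (no match yet)
Bit 8: prefix='1010' -> emit 'j', reset
Bit 9: prefix='1' (no match yet)
Bit 10: prefix='11' -> emit 'f', reset
Bit 11: prefix='1' (no match yet)
Bit 12: prefix='10' (no match yet)
Bit 13: prefix='100' -> emit 'i', reset

Answer: 0 1 2 5 9 11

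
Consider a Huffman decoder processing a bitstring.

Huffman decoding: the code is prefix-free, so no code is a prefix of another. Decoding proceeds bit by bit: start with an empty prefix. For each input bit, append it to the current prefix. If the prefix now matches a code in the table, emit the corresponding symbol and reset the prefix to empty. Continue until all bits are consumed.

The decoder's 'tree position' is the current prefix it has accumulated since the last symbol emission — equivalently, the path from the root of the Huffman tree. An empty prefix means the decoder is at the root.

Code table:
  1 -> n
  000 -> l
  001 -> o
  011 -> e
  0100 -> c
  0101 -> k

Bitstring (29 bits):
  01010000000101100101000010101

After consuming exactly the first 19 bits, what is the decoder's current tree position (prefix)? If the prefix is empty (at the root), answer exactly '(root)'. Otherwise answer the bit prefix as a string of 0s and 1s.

Bit 0: prefix='0' (no match yet)
Bit 1: prefix='01' (no match yet)
Bit 2: prefix='010' (no match yet)
Bit 3: prefix='0101' -> emit 'k', reset
Bit 4: prefix='0' (no match yet)
Bit 5: prefix='00' (no match yet)
Bit 6: prefix='000' -> emit 'l', reset
Bit 7: prefix='0' (no match yet)
Bit 8: prefix='00' (no match yet)
Bit 9: prefix='000' -> emit 'l', reset
Bit 10: prefix='0' (no match yet)
Bit 11: prefix='01' (no match yet)
Bit 12: prefix='010' (no match yet)
Bit 13: prefix='0101' -> emit 'k', reset
Bit 14: prefix='1' -> emit 'n', reset
Bit 15: prefix='0' (no match yet)
Bit 16: prefix='00' (no match yet)
Bit 17: prefix='001' -> emit 'o', reset
Bit 18: prefix='0' (no match yet)

Answer: 0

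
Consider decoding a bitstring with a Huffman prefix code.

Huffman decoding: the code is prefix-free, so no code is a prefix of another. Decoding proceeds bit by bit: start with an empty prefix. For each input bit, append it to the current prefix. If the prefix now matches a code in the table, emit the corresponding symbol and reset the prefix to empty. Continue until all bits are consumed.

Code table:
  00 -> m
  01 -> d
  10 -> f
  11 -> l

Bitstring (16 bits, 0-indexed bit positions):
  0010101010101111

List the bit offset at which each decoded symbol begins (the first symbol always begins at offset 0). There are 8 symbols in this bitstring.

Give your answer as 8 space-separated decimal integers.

Bit 0: prefix='0' (no match yet)
Bit 1: prefix='00' -> emit 'm', reset
Bit 2: prefix='1' (no match yet)
Bit 3: prefix='10' -> emit 'f', reset
Bit 4: prefix='1' (no match yet)
Bit 5: prefix='10' -> emit 'f', reset
Bit 6: prefix='1' (no match yet)
Bit 7: prefix='10' -> emit 'f', reset
Bit 8: prefix='1' (no match yet)
Bit 9: prefix='10' -> emit 'f', reset
Bit 10: prefix='1' (no match yet)
Bit 11: prefix='10' -> emit 'f', reset
Bit 12: prefix='1' (no match yet)
Bit 13: prefix='11' -> emit 'l', reset
Bit 14: prefix='1' (no match yet)
Bit 15: prefix='11' -> emit 'l', reset

Answer: 0 2 4 6 8 10 12 14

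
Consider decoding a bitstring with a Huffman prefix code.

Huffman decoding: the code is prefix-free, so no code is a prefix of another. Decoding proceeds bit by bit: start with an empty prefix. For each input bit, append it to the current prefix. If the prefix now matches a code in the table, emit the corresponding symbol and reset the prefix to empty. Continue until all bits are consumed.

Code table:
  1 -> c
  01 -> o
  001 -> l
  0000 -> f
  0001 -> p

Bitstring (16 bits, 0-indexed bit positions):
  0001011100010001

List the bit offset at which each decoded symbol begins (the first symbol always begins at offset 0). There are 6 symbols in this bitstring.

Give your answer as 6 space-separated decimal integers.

Answer: 0 4 6 7 8 12

Derivation:
Bit 0: prefix='0' (no match yet)
Bit 1: prefix='00' (no match yet)
Bit 2: prefix='000' (no match yet)
Bit 3: prefix='0001' -> emit 'p', reset
Bit 4: prefix='0' (no match yet)
Bit 5: prefix='01' -> emit 'o', reset
Bit 6: prefix='1' -> emit 'c', reset
Bit 7: prefix='1' -> emit 'c', reset
Bit 8: prefix='0' (no match yet)
Bit 9: prefix='00' (no match yet)
Bit 10: prefix='000' (no match yet)
Bit 11: prefix='0001' -> emit 'p', reset
Bit 12: prefix='0' (no match yet)
Bit 13: prefix='00' (no match yet)
Bit 14: prefix='000' (no match yet)
Bit 15: prefix='0001' -> emit 'p', reset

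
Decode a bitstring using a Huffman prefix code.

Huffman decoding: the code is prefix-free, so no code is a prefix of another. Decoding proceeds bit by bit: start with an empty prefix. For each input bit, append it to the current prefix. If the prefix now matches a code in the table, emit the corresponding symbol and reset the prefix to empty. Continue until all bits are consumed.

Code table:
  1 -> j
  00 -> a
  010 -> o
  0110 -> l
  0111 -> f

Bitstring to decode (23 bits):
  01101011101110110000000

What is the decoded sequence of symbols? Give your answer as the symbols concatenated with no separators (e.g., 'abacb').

Answer: ljfflaaa

Derivation:
Bit 0: prefix='0' (no match yet)
Bit 1: prefix='01' (no match yet)
Bit 2: prefix='011' (no match yet)
Bit 3: prefix='0110' -> emit 'l', reset
Bit 4: prefix='1' -> emit 'j', reset
Bit 5: prefix='0' (no match yet)
Bit 6: prefix='01' (no match yet)
Bit 7: prefix='011' (no match yet)
Bit 8: prefix='0111' -> emit 'f', reset
Bit 9: prefix='0' (no match yet)
Bit 10: prefix='01' (no match yet)
Bit 11: prefix='011' (no match yet)
Bit 12: prefix='0111' -> emit 'f', reset
Bit 13: prefix='0' (no match yet)
Bit 14: prefix='01' (no match yet)
Bit 15: prefix='011' (no match yet)
Bit 16: prefix='0110' -> emit 'l', reset
Bit 17: prefix='0' (no match yet)
Bit 18: prefix='00' -> emit 'a', reset
Bit 19: prefix='0' (no match yet)
Bit 20: prefix='00' -> emit 'a', reset
Bit 21: prefix='0' (no match yet)
Bit 22: prefix='00' -> emit 'a', reset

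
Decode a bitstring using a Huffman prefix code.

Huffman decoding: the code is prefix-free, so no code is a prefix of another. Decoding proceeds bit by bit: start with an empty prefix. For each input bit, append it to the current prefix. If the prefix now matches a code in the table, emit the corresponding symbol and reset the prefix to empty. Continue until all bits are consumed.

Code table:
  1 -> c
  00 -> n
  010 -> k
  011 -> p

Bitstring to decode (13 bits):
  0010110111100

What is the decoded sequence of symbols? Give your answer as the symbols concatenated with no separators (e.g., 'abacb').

Answer: ncppccn

Derivation:
Bit 0: prefix='0' (no match yet)
Bit 1: prefix='00' -> emit 'n', reset
Bit 2: prefix='1' -> emit 'c', reset
Bit 3: prefix='0' (no match yet)
Bit 4: prefix='01' (no match yet)
Bit 5: prefix='011' -> emit 'p', reset
Bit 6: prefix='0' (no match yet)
Bit 7: prefix='01' (no match yet)
Bit 8: prefix='011' -> emit 'p', reset
Bit 9: prefix='1' -> emit 'c', reset
Bit 10: prefix='1' -> emit 'c', reset
Bit 11: prefix='0' (no match yet)
Bit 12: prefix='00' -> emit 'n', reset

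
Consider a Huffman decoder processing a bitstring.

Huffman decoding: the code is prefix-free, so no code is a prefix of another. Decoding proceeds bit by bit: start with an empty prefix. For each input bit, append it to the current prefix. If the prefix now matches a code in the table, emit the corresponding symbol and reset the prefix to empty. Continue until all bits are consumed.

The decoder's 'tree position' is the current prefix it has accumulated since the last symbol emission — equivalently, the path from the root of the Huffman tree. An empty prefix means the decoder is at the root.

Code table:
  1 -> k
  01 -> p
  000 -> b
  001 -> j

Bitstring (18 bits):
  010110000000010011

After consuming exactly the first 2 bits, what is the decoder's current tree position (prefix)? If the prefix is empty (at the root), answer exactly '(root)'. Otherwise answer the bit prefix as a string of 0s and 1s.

Answer: (root)

Derivation:
Bit 0: prefix='0' (no match yet)
Bit 1: prefix='01' -> emit 'p', reset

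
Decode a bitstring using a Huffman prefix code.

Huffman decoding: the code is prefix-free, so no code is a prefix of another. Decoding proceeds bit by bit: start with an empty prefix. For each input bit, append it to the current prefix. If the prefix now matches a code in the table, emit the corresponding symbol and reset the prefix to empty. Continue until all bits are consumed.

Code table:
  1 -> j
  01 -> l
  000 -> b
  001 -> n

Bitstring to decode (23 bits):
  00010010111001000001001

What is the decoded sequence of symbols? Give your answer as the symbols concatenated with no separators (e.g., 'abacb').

Bit 0: prefix='0' (no match yet)
Bit 1: prefix='00' (no match yet)
Bit 2: prefix='000' -> emit 'b', reset
Bit 3: prefix='1' -> emit 'j', reset
Bit 4: prefix='0' (no match yet)
Bit 5: prefix='00' (no match yet)
Bit 6: prefix='001' -> emit 'n', reset
Bit 7: prefix='0' (no match yet)
Bit 8: prefix='01' -> emit 'l', reset
Bit 9: prefix='1' -> emit 'j', reset
Bit 10: prefix='1' -> emit 'j', reset
Bit 11: prefix='0' (no match yet)
Bit 12: prefix='00' (no match yet)
Bit 13: prefix='001' -> emit 'n', reset
Bit 14: prefix='0' (no match yet)
Bit 15: prefix='00' (no match yet)
Bit 16: prefix='000' -> emit 'b', reset
Bit 17: prefix='0' (no match yet)
Bit 18: prefix='00' (no match yet)
Bit 19: prefix='001' -> emit 'n', reset
Bit 20: prefix='0' (no match yet)
Bit 21: prefix='00' (no match yet)
Bit 22: prefix='001' -> emit 'n', reset

Answer: bjnljjnbnn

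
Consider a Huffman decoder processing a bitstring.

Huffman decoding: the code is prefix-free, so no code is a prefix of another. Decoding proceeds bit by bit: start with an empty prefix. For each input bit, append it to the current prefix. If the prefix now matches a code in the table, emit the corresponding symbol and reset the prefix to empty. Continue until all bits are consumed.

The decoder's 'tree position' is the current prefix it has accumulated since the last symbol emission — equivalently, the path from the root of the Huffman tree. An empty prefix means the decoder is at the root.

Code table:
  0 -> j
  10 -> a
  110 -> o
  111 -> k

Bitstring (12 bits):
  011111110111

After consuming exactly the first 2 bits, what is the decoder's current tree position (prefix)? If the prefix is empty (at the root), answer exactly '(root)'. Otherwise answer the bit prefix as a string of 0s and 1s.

Bit 0: prefix='0' -> emit 'j', reset
Bit 1: prefix='1' (no match yet)

Answer: 1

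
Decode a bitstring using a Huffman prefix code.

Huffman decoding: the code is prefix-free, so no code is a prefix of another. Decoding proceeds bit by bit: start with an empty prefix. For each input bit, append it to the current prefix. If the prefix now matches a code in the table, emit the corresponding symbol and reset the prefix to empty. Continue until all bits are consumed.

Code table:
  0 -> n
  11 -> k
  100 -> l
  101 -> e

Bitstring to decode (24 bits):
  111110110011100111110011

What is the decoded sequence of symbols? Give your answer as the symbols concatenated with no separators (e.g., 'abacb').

Answer: kkelklkklk

Derivation:
Bit 0: prefix='1' (no match yet)
Bit 1: prefix='11' -> emit 'k', reset
Bit 2: prefix='1' (no match yet)
Bit 3: prefix='11' -> emit 'k', reset
Bit 4: prefix='1' (no match yet)
Bit 5: prefix='10' (no match yet)
Bit 6: prefix='101' -> emit 'e', reset
Bit 7: prefix='1' (no match yet)
Bit 8: prefix='10' (no match yet)
Bit 9: prefix='100' -> emit 'l', reset
Bit 10: prefix='1' (no match yet)
Bit 11: prefix='11' -> emit 'k', reset
Bit 12: prefix='1' (no match yet)
Bit 13: prefix='10' (no match yet)
Bit 14: prefix='100' -> emit 'l', reset
Bit 15: prefix='1' (no match yet)
Bit 16: prefix='11' -> emit 'k', reset
Bit 17: prefix='1' (no match yet)
Bit 18: prefix='11' -> emit 'k', reset
Bit 19: prefix='1' (no match yet)
Bit 20: prefix='10' (no match yet)
Bit 21: prefix='100' -> emit 'l', reset
Bit 22: prefix='1' (no match yet)
Bit 23: prefix='11' -> emit 'k', reset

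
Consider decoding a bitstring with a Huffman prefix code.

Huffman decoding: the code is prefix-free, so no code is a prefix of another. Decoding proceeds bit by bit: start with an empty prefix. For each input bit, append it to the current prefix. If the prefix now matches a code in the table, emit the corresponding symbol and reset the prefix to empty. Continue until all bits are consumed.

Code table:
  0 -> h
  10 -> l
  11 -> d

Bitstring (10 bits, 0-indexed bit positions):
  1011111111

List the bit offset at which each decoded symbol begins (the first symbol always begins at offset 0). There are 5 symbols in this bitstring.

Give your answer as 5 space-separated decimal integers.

Bit 0: prefix='1' (no match yet)
Bit 1: prefix='10' -> emit 'l', reset
Bit 2: prefix='1' (no match yet)
Bit 3: prefix='11' -> emit 'd', reset
Bit 4: prefix='1' (no match yet)
Bit 5: prefix='11' -> emit 'd', reset
Bit 6: prefix='1' (no match yet)
Bit 7: prefix='11' -> emit 'd', reset
Bit 8: prefix='1' (no match yet)
Bit 9: prefix='11' -> emit 'd', reset

Answer: 0 2 4 6 8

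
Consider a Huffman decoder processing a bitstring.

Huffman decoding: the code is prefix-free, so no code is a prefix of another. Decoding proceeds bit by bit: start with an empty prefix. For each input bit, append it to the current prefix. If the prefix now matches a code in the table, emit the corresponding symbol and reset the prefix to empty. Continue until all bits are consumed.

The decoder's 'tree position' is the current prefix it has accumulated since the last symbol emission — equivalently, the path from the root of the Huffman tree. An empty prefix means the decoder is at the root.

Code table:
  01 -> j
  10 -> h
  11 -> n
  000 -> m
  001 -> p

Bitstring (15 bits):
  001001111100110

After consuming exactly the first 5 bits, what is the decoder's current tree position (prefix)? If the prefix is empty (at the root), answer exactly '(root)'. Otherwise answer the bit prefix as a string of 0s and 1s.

Bit 0: prefix='0' (no match yet)
Bit 1: prefix='00' (no match yet)
Bit 2: prefix='001' -> emit 'p', reset
Bit 3: prefix='0' (no match yet)
Bit 4: prefix='00' (no match yet)

Answer: 00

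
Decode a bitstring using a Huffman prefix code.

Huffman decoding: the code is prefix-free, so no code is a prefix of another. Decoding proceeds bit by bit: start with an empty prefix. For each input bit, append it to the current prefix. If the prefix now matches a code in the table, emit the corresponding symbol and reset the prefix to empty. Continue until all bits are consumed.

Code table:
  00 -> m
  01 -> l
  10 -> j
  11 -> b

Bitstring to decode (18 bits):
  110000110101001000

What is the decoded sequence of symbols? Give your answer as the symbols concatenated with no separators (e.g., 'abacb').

Answer: bmmbllmjm

Derivation:
Bit 0: prefix='1' (no match yet)
Bit 1: prefix='11' -> emit 'b', reset
Bit 2: prefix='0' (no match yet)
Bit 3: prefix='00' -> emit 'm', reset
Bit 4: prefix='0' (no match yet)
Bit 5: prefix='00' -> emit 'm', reset
Bit 6: prefix='1' (no match yet)
Bit 7: prefix='11' -> emit 'b', reset
Bit 8: prefix='0' (no match yet)
Bit 9: prefix='01' -> emit 'l', reset
Bit 10: prefix='0' (no match yet)
Bit 11: prefix='01' -> emit 'l', reset
Bit 12: prefix='0' (no match yet)
Bit 13: prefix='00' -> emit 'm', reset
Bit 14: prefix='1' (no match yet)
Bit 15: prefix='10' -> emit 'j', reset
Bit 16: prefix='0' (no match yet)
Bit 17: prefix='00' -> emit 'm', reset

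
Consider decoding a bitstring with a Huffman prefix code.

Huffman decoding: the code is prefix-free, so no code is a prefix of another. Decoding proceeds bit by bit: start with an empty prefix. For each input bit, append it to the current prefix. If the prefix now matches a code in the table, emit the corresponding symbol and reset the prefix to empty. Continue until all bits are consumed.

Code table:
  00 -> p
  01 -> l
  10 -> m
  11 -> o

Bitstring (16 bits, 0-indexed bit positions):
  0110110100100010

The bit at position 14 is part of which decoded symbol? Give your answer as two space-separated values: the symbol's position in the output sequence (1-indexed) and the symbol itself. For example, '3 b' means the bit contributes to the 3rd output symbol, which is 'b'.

Bit 0: prefix='0' (no match yet)
Bit 1: prefix='01' -> emit 'l', reset
Bit 2: prefix='1' (no match yet)
Bit 3: prefix='10' -> emit 'm', reset
Bit 4: prefix='1' (no match yet)
Bit 5: prefix='11' -> emit 'o', reset
Bit 6: prefix='0' (no match yet)
Bit 7: prefix='01' -> emit 'l', reset
Bit 8: prefix='0' (no match yet)
Bit 9: prefix='00' -> emit 'p', reset
Bit 10: prefix='1' (no match yet)
Bit 11: prefix='10' -> emit 'm', reset
Bit 12: prefix='0' (no match yet)
Bit 13: prefix='00' -> emit 'p', reset
Bit 14: prefix='1' (no match yet)
Bit 15: prefix='10' -> emit 'm', reset

Answer: 8 m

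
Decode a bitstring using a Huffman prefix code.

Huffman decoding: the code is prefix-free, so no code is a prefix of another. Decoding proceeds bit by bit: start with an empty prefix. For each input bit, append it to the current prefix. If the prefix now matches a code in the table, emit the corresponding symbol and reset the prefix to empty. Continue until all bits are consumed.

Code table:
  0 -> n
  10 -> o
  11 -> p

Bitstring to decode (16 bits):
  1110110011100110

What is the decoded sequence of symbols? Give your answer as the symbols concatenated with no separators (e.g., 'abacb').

Bit 0: prefix='1' (no match yet)
Bit 1: prefix='11' -> emit 'p', reset
Bit 2: prefix='1' (no match yet)
Bit 3: prefix='10' -> emit 'o', reset
Bit 4: prefix='1' (no match yet)
Bit 5: prefix='11' -> emit 'p', reset
Bit 6: prefix='0' -> emit 'n', reset
Bit 7: prefix='0' -> emit 'n', reset
Bit 8: prefix='1' (no match yet)
Bit 9: prefix='11' -> emit 'p', reset
Bit 10: prefix='1' (no match yet)
Bit 11: prefix='10' -> emit 'o', reset
Bit 12: prefix='0' -> emit 'n', reset
Bit 13: prefix='1' (no match yet)
Bit 14: prefix='11' -> emit 'p', reset
Bit 15: prefix='0' -> emit 'n', reset

Answer: popnnponpn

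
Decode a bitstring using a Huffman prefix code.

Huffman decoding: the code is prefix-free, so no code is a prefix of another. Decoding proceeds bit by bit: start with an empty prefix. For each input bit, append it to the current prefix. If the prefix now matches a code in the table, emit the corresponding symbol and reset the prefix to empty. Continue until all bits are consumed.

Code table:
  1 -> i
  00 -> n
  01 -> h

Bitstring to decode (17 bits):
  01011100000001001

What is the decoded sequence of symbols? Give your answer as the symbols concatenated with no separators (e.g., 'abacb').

Answer: hhiinnnhni

Derivation:
Bit 0: prefix='0' (no match yet)
Bit 1: prefix='01' -> emit 'h', reset
Bit 2: prefix='0' (no match yet)
Bit 3: prefix='01' -> emit 'h', reset
Bit 4: prefix='1' -> emit 'i', reset
Bit 5: prefix='1' -> emit 'i', reset
Bit 6: prefix='0' (no match yet)
Bit 7: prefix='00' -> emit 'n', reset
Bit 8: prefix='0' (no match yet)
Bit 9: prefix='00' -> emit 'n', reset
Bit 10: prefix='0' (no match yet)
Bit 11: prefix='00' -> emit 'n', reset
Bit 12: prefix='0' (no match yet)
Bit 13: prefix='01' -> emit 'h', reset
Bit 14: prefix='0' (no match yet)
Bit 15: prefix='00' -> emit 'n', reset
Bit 16: prefix='1' -> emit 'i', reset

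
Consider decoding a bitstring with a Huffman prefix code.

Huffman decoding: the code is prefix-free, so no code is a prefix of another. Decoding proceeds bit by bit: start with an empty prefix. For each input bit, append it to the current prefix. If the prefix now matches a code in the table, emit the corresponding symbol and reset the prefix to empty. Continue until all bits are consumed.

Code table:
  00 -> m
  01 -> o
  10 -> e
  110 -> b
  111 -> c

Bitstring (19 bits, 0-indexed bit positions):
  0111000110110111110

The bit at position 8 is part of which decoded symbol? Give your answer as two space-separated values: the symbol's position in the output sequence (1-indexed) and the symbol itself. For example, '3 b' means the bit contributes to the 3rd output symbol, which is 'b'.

Bit 0: prefix='0' (no match yet)
Bit 1: prefix='01' -> emit 'o', reset
Bit 2: prefix='1' (no match yet)
Bit 3: prefix='11' (no match yet)
Bit 4: prefix='110' -> emit 'b', reset
Bit 5: prefix='0' (no match yet)
Bit 6: prefix='00' -> emit 'm', reset
Bit 7: prefix='1' (no match yet)
Bit 8: prefix='11' (no match yet)
Bit 9: prefix='110' -> emit 'b', reset
Bit 10: prefix='1' (no match yet)
Bit 11: prefix='11' (no match yet)
Bit 12: prefix='110' -> emit 'b', reset

Answer: 4 b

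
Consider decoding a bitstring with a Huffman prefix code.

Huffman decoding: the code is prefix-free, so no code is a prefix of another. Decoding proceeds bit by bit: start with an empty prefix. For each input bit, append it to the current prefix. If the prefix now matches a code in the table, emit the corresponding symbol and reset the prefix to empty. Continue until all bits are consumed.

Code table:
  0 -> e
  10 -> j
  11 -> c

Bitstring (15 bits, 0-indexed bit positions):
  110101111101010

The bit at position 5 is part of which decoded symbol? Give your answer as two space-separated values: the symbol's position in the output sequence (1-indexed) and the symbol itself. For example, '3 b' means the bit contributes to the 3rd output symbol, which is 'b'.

Bit 0: prefix='1' (no match yet)
Bit 1: prefix='11' -> emit 'c', reset
Bit 2: prefix='0' -> emit 'e', reset
Bit 3: prefix='1' (no match yet)
Bit 4: prefix='10' -> emit 'j', reset
Bit 5: prefix='1' (no match yet)
Bit 6: prefix='11' -> emit 'c', reset
Bit 7: prefix='1' (no match yet)
Bit 8: prefix='11' -> emit 'c', reset
Bit 9: prefix='1' (no match yet)

Answer: 4 c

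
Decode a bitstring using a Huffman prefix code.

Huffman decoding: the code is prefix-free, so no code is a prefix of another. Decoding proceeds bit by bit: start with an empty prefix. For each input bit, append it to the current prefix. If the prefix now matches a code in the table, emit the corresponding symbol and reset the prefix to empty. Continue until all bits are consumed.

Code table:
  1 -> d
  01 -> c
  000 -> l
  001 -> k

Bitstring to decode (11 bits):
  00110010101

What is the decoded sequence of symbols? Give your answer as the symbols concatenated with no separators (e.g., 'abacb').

Bit 0: prefix='0' (no match yet)
Bit 1: prefix='00' (no match yet)
Bit 2: prefix='001' -> emit 'k', reset
Bit 3: prefix='1' -> emit 'd', reset
Bit 4: prefix='0' (no match yet)
Bit 5: prefix='00' (no match yet)
Bit 6: prefix='001' -> emit 'k', reset
Bit 7: prefix='0' (no match yet)
Bit 8: prefix='01' -> emit 'c', reset
Bit 9: prefix='0' (no match yet)
Bit 10: prefix='01' -> emit 'c', reset

Answer: kdkcc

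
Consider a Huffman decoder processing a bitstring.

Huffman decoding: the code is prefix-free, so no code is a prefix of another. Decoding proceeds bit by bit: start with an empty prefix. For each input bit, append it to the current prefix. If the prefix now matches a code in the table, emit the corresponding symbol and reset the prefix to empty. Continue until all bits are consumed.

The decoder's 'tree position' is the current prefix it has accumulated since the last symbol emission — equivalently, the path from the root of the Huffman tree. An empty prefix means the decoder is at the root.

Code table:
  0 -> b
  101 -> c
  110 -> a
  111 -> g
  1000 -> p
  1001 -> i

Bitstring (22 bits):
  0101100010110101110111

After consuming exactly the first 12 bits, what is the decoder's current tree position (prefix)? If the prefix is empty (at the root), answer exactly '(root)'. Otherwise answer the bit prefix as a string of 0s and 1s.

Answer: 1

Derivation:
Bit 0: prefix='0' -> emit 'b', reset
Bit 1: prefix='1' (no match yet)
Bit 2: prefix='10' (no match yet)
Bit 3: prefix='101' -> emit 'c', reset
Bit 4: prefix='1' (no match yet)
Bit 5: prefix='10' (no match yet)
Bit 6: prefix='100' (no match yet)
Bit 7: prefix='1000' -> emit 'p', reset
Bit 8: prefix='1' (no match yet)
Bit 9: prefix='10' (no match yet)
Bit 10: prefix='101' -> emit 'c', reset
Bit 11: prefix='1' (no match yet)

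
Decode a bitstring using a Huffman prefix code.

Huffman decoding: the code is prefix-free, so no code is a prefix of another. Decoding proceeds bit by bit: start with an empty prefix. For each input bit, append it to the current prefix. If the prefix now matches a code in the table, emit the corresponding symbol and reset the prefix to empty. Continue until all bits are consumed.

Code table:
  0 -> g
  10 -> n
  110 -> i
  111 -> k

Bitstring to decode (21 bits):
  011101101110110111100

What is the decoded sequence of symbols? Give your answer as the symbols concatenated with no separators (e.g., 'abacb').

Bit 0: prefix='0' -> emit 'g', reset
Bit 1: prefix='1' (no match yet)
Bit 2: prefix='11' (no match yet)
Bit 3: prefix='111' -> emit 'k', reset
Bit 4: prefix='0' -> emit 'g', reset
Bit 5: prefix='1' (no match yet)
Bit 6: prefix='11' (no match yet)
Bit 7: prefix='110' -> emit 'i', reset
Bit 8: prefix='1' (no match yet)
Bit 9: prefix='11' (no match yet)
Bit 10: prefix='111' -> emit 'k', reset
Bit 11: prefix='0' -> emit 'g', reset
Bit 12: prefix='1' (no match yet)
Bit 13: prefix='11' (no match yet)
Bit 14: prefix='110' -> emit 'i', reset
Bit 15: prefix='1' (no match yet)
Bit 16: prefix='11' (no match yet)
Bit 17: prefix='111' -> emit 'k', reset
Bit 18: prefix='1' (no match yet)
Bit 19: prefix='10' -> emit 'n', reset
Bit 20: prefix='0' -> emit 'g', reset

Answer: gkgikgikng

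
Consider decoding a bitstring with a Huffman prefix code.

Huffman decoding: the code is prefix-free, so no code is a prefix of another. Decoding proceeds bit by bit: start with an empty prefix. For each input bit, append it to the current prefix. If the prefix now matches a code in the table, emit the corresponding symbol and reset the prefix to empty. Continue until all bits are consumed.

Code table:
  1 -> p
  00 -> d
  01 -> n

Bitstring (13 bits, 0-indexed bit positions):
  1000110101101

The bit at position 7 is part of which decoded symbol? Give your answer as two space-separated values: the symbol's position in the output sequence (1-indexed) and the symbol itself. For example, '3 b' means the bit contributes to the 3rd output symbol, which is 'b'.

Answer: 5 n

Derivation:
Bit 0: prefix='1' -> emit 'p', reset
Bit 1: prefix='0' (no match yet)
Bit 2: prefix='00' -> emit 'd', reset
Bit 3: prefix='0' (no match yet)
Bit 4: prefix='01' -> emit 'n', reset
Bit 5: prefix='1' -> emit 'p', reset
Bit 6: prefix='0' (no match yet)
Bit 7: prefix='01' -> emit 'n', reset
Bit 8: prefix='0' (no match yet)
Bit 9: prefix='01' -> emit 'n', reset
Bit 10: prefix='1' -> emit 'p', reset
Bit 11: prefix='0' (no match yet)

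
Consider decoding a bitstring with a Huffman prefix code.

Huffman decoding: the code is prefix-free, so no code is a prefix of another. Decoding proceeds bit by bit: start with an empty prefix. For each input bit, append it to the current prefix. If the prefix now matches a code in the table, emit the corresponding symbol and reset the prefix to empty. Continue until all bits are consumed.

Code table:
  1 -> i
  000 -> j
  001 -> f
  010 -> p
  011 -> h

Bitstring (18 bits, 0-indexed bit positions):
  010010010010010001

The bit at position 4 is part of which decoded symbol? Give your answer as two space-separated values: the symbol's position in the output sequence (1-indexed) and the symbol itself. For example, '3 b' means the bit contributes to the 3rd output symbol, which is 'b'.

Answer: 2 p

Derivation:
Bit 0: prefix='0' (no match yet)
Bit 1: prefix='01' (no match yet)
Bit 2: prefix='010' -> emit 'p', reset
Bit 3: prefix='0' (no match yet)
Bit 4: prefix='01' (no match yet)
Bit 5: prefix='010' -> emit 'p', reset
Bit 6: prefix='0' (no match yet)
Bit 7: prefix='01' (no match yet)
Bit 8: prefix='010' -> emit 'p', reset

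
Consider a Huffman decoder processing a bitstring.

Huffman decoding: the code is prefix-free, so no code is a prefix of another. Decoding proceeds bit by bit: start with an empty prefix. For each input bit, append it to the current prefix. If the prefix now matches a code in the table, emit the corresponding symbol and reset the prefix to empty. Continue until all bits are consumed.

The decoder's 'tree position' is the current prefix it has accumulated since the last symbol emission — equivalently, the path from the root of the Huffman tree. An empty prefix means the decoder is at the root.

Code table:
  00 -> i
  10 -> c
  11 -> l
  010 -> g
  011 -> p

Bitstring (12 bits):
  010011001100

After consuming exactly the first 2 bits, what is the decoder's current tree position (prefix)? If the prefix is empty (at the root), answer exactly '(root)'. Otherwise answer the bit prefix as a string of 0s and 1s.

Answer: 01

Derivation:
Bit 0: prefix='0' (no match yet)
Bit 1: prefix='01' (no match yet)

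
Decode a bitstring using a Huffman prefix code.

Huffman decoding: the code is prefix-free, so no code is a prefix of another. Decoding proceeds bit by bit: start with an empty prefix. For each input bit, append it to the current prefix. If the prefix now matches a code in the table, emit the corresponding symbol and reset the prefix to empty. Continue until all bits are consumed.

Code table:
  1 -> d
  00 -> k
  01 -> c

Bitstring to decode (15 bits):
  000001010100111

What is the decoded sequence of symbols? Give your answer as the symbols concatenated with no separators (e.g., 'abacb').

Bit 0: prefix='0' (no match yet)
Bit 1: prefix='00' -> emit 'k', reset
Bit 2: prefix='0' (no match yet)
Bit 3: prefix='00' -> emit 'k', reset
Bit 4: prefix='0' (no match yet)
Bit 5: prefix='01' -> emit 'c', reset
Bit 6: prefix='0' (no match yet)
Bit 7: prefix='01' -> emit 'c', reset
Bit 8: prefix='0' (no match yet)
Bit 9: prefix='01' -> emit 'c', reset
Bit 10: prefix='0' (no match yet)
Bit 11: prefix='00' -> emit 'k', reset
Bit 12: prefix='1' -> emit 'd', reset
Bit 13: prefix='1' -> emit 'd', reset
Bit 14: prefix='1' -> emit 'd', reset

Answer: kkccckddd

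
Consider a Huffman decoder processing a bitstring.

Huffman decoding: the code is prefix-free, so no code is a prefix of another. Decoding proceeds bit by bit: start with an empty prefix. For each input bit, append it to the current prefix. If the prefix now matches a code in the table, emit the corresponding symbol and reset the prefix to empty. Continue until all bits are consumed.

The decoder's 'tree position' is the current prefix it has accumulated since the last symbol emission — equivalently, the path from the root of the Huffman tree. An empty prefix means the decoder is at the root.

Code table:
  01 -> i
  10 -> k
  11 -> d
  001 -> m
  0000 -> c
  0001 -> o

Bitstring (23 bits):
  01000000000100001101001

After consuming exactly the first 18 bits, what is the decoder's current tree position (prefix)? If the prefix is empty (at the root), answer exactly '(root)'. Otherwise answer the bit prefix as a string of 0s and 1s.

Answer: (root)

Derivation:
Bit 0: prefix='0' (no match yet)
Bit 1: prefix='01' -> emit 'i', reset
Bit 2: prefix='0' (no match yet)
Bit 3: prefix='00' (no match yet)
Bit 4: prefix='000' (no match yet)
Bit 5: prefix='0000' -> emit 'c', reset
Bit 6: prefix='0' (no match yet)
Bit 7: prefix='00' (no match yet)
Bit 8: prefix='000' (no match yet)
Bit 9: prefix='0000' -> emit 'c', reset
Bit 10: prefix='0' (no match yet)
Bit 11: prefix='01' -> emit 'i', reset
Bit 12: prefix='0' (no match yet)
Bit 13: prefix='00' (no match yet)
Bit 14: prefix='000' (no match yet)
Bit 15: prefix='0000' -> emit 'c', reset
Bit 16: prefix='1' (no match yet)
Bit 17: prefix='11' -> emit 'd', reset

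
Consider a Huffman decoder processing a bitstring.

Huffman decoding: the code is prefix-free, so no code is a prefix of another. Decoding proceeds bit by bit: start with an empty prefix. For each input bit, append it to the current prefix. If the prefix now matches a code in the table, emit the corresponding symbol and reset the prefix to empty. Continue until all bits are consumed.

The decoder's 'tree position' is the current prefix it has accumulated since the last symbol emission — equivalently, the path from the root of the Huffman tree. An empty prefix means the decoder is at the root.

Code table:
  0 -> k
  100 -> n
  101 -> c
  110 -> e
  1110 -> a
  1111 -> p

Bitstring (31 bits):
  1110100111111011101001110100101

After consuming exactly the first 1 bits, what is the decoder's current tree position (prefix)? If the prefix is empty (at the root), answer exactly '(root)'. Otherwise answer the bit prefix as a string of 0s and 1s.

Bit 0: prefix='1' (no match yet)

Answer: 1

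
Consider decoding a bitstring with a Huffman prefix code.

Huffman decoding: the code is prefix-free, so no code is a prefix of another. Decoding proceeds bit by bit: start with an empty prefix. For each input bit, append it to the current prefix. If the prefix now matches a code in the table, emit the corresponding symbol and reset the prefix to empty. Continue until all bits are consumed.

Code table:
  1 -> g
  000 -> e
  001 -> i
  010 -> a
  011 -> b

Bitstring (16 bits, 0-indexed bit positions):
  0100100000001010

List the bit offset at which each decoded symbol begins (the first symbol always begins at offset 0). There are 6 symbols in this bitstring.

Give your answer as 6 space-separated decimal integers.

Bit 0: prefix='0' (no match yet)
Bit 1: prefix='01' (no match yet)
Bit 2: prefix='010' -> emit 'a', reset
Bit 3: prefix='0' (no match yet)
Bit 4: prefix='01' (no match yet)
Bit 5: prefix='010' -> emit 'a', reset
Bit 6: prefix='0' (no match yet)
Bit 7: prefix='00' (no match yet)
Bit 8: prefix='000' -> emit 'e', reset
Bit 9: prefix='0' (no match yet)
Bit 10: prefix='00' (no match yet)
Bit 11: prefix='000' -> emit 'e', reset
Bit 12: prefix='1' -> emit 'g', reset
Bit 13: prefix='0' (no match yet)
Bit 14: prefix='01' (no match yet)
Bit 15: prefix='010' -> emit 'a', reset

Answer: 0 3 6 9 12 13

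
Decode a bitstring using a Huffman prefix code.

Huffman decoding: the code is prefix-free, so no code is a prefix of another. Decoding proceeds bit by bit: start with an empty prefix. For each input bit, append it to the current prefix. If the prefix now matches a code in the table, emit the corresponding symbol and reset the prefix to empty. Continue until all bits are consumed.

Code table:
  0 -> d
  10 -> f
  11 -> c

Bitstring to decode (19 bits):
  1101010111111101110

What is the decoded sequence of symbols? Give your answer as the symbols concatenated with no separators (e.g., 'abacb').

Answer: cdffcccfcf

Derivation:
Bit 0: prefix='1' (no match yet)
Bit 1: prefix='11' -> emit 'c', reset
Bit 2: prefix='0' -> emit 'd', reset
Bit 3: prefix='1' (no match yet)
Bit 4: prefix='10' -> emit 'f', reset
Bit 5: prefix='1' (no match yet)
Bit 6: prefix='10' -> emit 'f', reset
Bit 7: prefix='1' (no match yet)
Bit 8: prefix='11' -> emit 'c', reset
Bit 9: prefix='1' (no match yet)
Bit 10: prefix='11' -> emit 'c', reset
Bit 11: prefix='1' (no match yet)
Bit 12: prefix='11' -> emit 'c', reset
Bit 13: prefix='1' (no match yet)
Bit 14: prefix='10' -> emit 'f', reset
Bit 15: prefix='1' (no match yet)
Bit 16: prefix='11' -> emit 'c', reset
Bit 17: prefix='1' (no match yet)
Bit 18: prefix='10' -> emit 'f', reset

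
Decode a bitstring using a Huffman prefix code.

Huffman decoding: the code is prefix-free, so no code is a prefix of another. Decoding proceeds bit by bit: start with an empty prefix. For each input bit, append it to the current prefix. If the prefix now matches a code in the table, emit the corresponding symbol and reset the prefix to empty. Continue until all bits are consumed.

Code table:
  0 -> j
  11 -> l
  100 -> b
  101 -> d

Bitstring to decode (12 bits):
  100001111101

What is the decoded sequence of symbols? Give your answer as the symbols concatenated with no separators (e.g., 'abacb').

Answer: bjjlld

Derivation:
Bit 0: prefix='1' (no match yet)
Bit 1: prefix='10' (no match yet)
Bit 2: prefix='100' -> emit 'b', reset
Bit 3: prefix='0' -> emit 'j', reset
Bit 4: prefix='0' -> emit 'j', reset
Bit 5: prefix='1' (no match yet)
Bit 6: prefix='11' -> emit 'l', reset
Bit 7: prefix='1' (no match yet)
Bit 8: prefix='11' -> emit 'l', reset
Bit 9: prefix='1' (no match yet)
Bit 10: prefix='10' (no match yet)
Bit 11: prefix='101' -> emit 'd', reset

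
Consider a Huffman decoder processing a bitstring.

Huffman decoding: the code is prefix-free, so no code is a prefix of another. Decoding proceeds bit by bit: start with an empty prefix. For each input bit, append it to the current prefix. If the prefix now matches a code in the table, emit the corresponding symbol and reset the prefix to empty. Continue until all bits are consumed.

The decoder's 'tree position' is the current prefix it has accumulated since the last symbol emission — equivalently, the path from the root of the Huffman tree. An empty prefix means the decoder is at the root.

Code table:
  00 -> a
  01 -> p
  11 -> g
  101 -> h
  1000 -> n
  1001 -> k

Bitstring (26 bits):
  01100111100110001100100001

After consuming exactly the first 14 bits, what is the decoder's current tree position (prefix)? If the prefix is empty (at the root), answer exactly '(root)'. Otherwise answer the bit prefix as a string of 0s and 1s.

Bit 0: prefix='0' (no match yet)
Bit 1: prefix='01' -> emit 'p', reset
Bit 2: prefix='1' (no match yet)
Bit 3: prefix='10' (no match yet)
Bit 4: prefix='100' (no match yet)
Bit 5: prefix='1001' -> emit 'k', reset
Bit 6: prefix='1' (no match yet)
Bit 7: prefix='11' -> emit 'g', reset
Bit 8: prefix='1' (no match yet)
Bit 9: prefix='10' (no match yet)
Bit 10: prefix='100' (no match yet)
Bit 11: prefix='1001' -> emit 'k', reset
Bit 12: prefix='1' (no match yet)
Bit 13: prefix='10' (no match yet)

Answer: 10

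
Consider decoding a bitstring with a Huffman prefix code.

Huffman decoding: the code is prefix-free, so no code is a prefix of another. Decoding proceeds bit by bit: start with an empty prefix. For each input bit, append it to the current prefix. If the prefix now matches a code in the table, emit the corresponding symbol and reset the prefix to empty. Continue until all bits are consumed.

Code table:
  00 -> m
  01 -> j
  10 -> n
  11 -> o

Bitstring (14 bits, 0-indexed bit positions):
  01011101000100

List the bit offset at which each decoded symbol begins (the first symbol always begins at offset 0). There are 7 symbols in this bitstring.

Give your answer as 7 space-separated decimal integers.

Bit 0: prefix='0' (no match yet)
Bit 1: prefix='01' -> emit 'j', reset
Bit 2: prefix='0' (no match yet)
Bit 3: prefix='01' -> emit 'j', reset
Bit 4: prefix='1' (no match yet)
Bit 5: prefix='11' -> emit 'o', reset
Bit 6: prefix='0' (no match yet)
Bit 7: prefix='01' -> emit 'j', reset
Bit 8: prefix='0' (no match yet)
Bit 9: prefix='00' -> emit 'm', reset
Bit 10: prefix='0' (no match yet)
Bit 11: prefix='01' -> emit 'j', reset
Bit 12: prefix='0' (no match yet)
Bit 13: prefix='00' -> emit 'm', reset

Answer: 0 2 4 6 8 10 12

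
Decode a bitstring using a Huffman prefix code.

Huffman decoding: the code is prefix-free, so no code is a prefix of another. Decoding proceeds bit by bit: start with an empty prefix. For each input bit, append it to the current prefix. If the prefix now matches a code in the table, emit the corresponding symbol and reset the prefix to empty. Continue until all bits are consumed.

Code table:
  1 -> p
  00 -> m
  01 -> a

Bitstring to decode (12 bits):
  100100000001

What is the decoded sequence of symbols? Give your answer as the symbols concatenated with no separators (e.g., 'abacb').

Answer: pmpmmma

Derivation:
Bit 0: prefix='1' -> emit 'p', reset
Bit 1: prefix='0' (no match yet)
Bit 2: prefix='00' -> emit 'm', reset
Bit 3: prefix='1' -> emit 'p', reset
Bit 4: prefix='0' (no match yet)
Bit 5: prefix='00' -> emit 'm', reset
Bit 6: prefix='0' (no match yet)
Bit 7: prefix='00' -> emit 'm', reset
Bit 8: prefix='0' (no match yet)
Bit 9: prefix='00' -> emit 'm', reset
Bit 10: prefix='0' (no match yet)
Bit 11: prefix='01' -> emit 'a', reset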